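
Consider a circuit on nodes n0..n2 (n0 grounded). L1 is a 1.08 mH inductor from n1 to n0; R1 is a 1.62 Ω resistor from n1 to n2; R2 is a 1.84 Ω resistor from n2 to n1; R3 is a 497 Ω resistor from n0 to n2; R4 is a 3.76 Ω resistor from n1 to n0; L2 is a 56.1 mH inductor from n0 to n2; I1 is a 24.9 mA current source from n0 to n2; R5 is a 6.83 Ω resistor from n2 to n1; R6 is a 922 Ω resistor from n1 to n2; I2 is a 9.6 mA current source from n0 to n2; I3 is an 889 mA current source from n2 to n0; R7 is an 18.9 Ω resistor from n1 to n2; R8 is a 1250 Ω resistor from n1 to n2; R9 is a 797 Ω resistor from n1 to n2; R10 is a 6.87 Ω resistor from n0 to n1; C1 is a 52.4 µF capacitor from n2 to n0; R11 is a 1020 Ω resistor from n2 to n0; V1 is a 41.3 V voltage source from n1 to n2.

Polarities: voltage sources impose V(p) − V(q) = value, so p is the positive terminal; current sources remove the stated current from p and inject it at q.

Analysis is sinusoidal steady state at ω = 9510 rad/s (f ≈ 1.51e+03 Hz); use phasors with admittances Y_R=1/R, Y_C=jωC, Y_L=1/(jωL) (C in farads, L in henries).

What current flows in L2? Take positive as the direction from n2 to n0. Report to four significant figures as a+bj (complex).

Apply KCL at each of the 2 non-ground nodes and solve the resulting linear system.
Node n1: branches {L1, R1, R2, R4, R5, R6, R7, R8, R9, R10, V1} → V_1 = 23.80+26.55j
Node n2: branches {R1, R2, R3, L2, I1, R5, R6, I2, I3, R7, R8, R9, C1, R11, V1} → V_2 = -17.50+26.55j
Source currents: i(V1)=-68.68-8.609j

0.04977+0.03280j A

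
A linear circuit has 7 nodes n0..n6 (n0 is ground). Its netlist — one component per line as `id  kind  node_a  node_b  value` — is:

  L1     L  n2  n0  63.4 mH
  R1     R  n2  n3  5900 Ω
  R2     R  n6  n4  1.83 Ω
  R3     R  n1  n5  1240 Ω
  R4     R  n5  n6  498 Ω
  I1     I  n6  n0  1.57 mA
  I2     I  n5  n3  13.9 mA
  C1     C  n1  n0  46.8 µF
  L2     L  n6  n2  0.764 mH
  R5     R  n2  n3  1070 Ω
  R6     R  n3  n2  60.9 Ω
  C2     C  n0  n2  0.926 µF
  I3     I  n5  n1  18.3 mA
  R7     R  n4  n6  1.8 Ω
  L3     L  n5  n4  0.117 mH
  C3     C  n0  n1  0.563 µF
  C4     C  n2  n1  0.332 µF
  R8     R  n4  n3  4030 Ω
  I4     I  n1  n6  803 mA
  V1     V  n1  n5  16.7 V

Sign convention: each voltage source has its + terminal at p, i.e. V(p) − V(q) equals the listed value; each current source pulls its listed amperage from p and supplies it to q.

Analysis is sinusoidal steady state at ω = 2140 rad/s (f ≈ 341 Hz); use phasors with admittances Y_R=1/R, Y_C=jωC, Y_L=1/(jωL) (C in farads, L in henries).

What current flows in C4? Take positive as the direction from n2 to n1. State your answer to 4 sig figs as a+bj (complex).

-0.0001084-0.01124j A

Apply KCL at each of the 6 non-ground nodes and solve the resulting linear system.
Node n1: branches {R3, C1, I3, C3, C4, I4, V1} → V_1 = -0.8880+0.02492j
Node n2: branches {L1, R1, L2, R5, R6, C2, C4} → V_2 = -16.70+0.1774j
Node n3: branches {R1, I2, R5, R6, R8} → V_3 = -15.93+0.1782j
Node n4: branches {R2, R7, L3, R8} → V_4 = -17.57+0.2285j
Node n5: branches {R3, R4, I2, I3, L3, V1} → V_5 = -17.59+0.02492j
Node n6: branches {R2, R4, I1, L2, R7, I4} → V_6 = -16.83+0.1568j
Source currents: i(V1)=-0.7957+0.07877j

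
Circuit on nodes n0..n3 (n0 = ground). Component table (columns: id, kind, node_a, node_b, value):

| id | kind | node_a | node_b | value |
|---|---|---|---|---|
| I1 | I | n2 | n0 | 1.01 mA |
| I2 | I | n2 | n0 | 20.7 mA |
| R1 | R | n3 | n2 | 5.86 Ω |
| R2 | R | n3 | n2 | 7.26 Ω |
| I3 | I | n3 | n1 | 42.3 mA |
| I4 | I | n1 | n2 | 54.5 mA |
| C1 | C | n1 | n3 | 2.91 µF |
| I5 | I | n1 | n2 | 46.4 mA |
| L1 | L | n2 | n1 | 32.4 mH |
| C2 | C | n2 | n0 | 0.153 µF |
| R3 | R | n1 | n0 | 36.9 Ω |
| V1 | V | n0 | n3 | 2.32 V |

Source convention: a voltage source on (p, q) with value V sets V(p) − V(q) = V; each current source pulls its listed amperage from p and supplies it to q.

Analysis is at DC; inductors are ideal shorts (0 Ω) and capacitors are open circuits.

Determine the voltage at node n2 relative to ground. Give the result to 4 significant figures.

MNA unknowns: 3 node voltages V₁..V_3 plus 2 source currents (L1, V1)
I1: z[2]−=0.00101, z[0]+=0.00101
I2: z[2]−=0.0207, z[0]+=0.0207
R1: Y=0.1706 on G[3,2]
R2: Y=0.1377 on G[3,2]
I3: z[3]−=0.0423, z[1]+=0.0423
I4: z[1]−=0.0545, z[2]+=0.0545
C1: Y=0.000 on G[1,3]
I5: z[1]−=0.0464, z[2]+=0.0464
L1: row V2−V1=0, i_L1 at 2,1
C2: Y=0.000 on G[2,0]
R3: Y=0.02710 on G[1,0]
V1: row V0−V3=2.32, i_V1 at 0,3
solve → V1=-2.071, V2=-2.071, V3=-2.320
aux → i_L1=0.002469, i_V1=-0.03442

-2.071 V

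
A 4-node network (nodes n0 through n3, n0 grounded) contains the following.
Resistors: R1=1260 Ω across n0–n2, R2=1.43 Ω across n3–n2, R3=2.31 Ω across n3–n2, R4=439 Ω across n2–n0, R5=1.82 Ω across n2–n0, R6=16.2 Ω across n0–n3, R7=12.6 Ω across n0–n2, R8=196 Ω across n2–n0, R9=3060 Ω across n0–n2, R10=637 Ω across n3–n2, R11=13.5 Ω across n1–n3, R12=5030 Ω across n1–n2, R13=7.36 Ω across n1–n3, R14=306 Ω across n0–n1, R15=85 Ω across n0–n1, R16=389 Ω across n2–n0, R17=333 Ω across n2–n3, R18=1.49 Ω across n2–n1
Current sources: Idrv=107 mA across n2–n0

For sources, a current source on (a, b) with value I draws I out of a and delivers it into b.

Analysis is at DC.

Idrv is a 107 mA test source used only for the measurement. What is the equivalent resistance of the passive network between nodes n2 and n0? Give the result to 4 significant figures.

R_eq = 1.402 Ω

Element admittances at DC:
  Y(R1) = 0.0007937 S between n0,n2
  Y(R2) = 0.6993 S between n3,n2
  Y(R3) = 0.4329 S between n3,n2
  Y(R4) = 0.002278 S between n2,n0
  Y(R5) = 0.5495 S between n2,n0
  Y(R6) = 0.06173 S between n0,n3
  Y(R7) = 0.07937 S between n0,n2
  Y(R8) = 0.005102 S between n2,n0
  Y(R9) = 0.0003268 S between n0,n2
  Y(R10) = 0.001570 S between n3,n2
  Y(R11) = 0.07407 S between n1,n3
  Y(R12) = 0.0001988 S between n1,n2
  Y(R13) = 0.1359 S between n1,n3
  Y(R14) = 0.003268 S between n0,n1
  Y(R15) = 0.01176 S between n0,n1
  Y(R16) = 0.002571 S between n2,n0
  Y(R17) = 0.003003 S between n2,n3
  Y(R18) = 0.6711 S between n2,n1
  Idrv: injects 0.107 A into n0 (from n2)
Assemble and solve the 3×3 MNA system:
  V(n1)=-0.1458  V(n2)=-0.1500  V(n3)=-0.1428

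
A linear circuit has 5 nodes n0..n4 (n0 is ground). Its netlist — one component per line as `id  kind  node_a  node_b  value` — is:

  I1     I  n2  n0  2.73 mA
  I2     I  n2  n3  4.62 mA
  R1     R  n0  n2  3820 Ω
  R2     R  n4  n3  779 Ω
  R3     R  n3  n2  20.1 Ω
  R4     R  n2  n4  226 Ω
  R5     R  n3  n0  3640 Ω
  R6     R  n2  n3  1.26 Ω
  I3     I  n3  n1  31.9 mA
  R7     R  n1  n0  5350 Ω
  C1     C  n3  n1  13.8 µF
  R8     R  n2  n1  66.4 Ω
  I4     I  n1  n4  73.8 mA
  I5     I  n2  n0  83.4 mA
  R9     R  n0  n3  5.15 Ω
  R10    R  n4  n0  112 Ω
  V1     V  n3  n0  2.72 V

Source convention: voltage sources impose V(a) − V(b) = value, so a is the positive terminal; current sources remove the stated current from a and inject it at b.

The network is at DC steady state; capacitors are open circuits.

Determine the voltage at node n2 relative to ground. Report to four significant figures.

MNA unknowns: 4 node voltages V₁..V_4 plus 1 source current (V1)
I1: z[2]−=0.00273, z[0]+=0.00273
I2: z[2]−=0.00462, z[3]+=0.00462
R1: Y=0.0002618 on G[0,2]
R2: Y=0.001284 on G[4,3]
R3: Y=0.04975 on G[3,2]
R4: Y=0.004425 on G[2,4]
R5: Y=0.0002747 on G[3,0]
R6: Y=0.7937 on G[2,3]
I3: z[3]−=0.0319, z[1]+=0.0319
R7: Y=0.0001869 on G[1,0]
C1: Y=0.000 on G[3,1]
R8: Y=0.01506 on G[2,1]
I4: z[1]−=0.0738, z[4]+=0.0738
I5: z[2]−=0.0834, z[0]+=0.0834
R9: Y=0.1942 on G[0,3]
R10: Y=0.008929 on G[4,0]
V1: row V3−V0=2.72, i_V1 at 3,0
solve → V1=-0.1995, V2=2.580, V3=2.720, V4=6.061
aux → i_V1=-0.6698

2.580 V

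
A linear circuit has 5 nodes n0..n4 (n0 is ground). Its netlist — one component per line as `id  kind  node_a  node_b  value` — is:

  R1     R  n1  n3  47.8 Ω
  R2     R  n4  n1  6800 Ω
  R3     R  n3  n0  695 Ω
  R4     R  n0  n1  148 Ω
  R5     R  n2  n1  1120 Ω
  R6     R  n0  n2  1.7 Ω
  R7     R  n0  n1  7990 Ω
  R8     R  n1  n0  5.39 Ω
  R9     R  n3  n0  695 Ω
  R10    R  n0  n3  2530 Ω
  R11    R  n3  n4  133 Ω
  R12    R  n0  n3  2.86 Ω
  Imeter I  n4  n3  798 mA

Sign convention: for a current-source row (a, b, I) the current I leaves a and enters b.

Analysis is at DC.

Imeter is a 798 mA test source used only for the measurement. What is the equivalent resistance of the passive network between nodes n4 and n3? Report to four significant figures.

R_eq = 130.5 Ω

MNA unknowns: 4 node voltages V₁..V_4
R1: Y=0.02092 on G[1,3]
R2: Y=0.0001471 on G[4,1]
R3: Y=0.001439 on G[3,0]
R4: Y=0.006757 on G[0,1]
R5: Y=0.0008929 on G[2,1]
R6: Y=0.5882 on G[0,2]
R7: Y=0.0001252 on G[0,1]
R8: Y=0.1855 on G[1,0]
R9: Y=0.001439 on G[3,0]
R10: Y=0.0003953 on G[0,3]
R11: Y=0.007519 on G[3,4]
R12: Y=0.3497 on G[0,3]
Imeter: z[4]−=0.798, z[3]+=0.798
solve → V1=-0.06777, V2=-0.0001027, V3=0.03712, V4=-104.1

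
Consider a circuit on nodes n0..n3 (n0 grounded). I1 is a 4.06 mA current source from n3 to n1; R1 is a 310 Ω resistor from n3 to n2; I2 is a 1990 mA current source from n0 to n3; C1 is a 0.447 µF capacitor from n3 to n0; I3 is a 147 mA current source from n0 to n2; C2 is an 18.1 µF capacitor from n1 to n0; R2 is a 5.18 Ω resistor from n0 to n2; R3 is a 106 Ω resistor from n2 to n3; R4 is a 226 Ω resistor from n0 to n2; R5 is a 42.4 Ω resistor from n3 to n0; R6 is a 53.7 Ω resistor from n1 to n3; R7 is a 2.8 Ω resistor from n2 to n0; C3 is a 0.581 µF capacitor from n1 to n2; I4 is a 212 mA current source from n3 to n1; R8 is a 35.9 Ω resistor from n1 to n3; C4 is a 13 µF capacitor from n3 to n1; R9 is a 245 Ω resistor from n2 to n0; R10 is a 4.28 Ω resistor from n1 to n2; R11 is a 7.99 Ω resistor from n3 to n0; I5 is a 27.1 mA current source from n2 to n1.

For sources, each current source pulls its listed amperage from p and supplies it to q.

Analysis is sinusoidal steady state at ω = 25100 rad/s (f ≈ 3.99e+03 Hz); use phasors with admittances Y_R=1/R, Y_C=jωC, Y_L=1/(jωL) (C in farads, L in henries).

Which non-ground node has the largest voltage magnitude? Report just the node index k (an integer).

Apply KCL at each of the 3 non-ground nodes and solve the resulting linear system.
Node n1: branches {I1, C2, R6, C3, I4, R8, C4, R10, I5} → V_1 = 2.172-1.985j
Node n2: branches {R1, I3, R2, R3, R4, R7, C3, R9, R10, I5} → V_2 = 0.8774-0.6256j
Node n3: branches {I1, R1, I2, C1, R3, R5, R6, I4, R8, C4, R11} → V_3 = 4.659-4.637j

3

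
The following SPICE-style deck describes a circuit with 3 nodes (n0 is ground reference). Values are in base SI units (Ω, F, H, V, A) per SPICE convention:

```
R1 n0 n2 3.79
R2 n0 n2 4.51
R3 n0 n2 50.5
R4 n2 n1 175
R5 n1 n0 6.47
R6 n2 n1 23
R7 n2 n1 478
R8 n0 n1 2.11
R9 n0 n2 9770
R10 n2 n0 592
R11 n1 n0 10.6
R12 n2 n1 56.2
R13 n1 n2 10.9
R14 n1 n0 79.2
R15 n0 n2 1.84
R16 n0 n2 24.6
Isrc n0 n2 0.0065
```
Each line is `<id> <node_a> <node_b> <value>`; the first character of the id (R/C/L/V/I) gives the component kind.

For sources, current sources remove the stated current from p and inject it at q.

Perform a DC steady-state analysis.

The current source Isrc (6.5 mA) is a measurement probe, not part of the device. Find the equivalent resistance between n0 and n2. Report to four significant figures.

Element admittances at DC:
  Y(R1) = 0.2639 S between n0,n2
  Y(R2) = 0.2217 S between n0,n2
  Y(R3) = 0.01980 S between n0,n2
  Y(R4) = 0.005714 S between n2,n1
  Y(R5) = 0.1546 S between n1,n0
  Y(R6) = 0.04348 S between n2,n1
  Y(R7) = 0.002092 S between n2,n1
  Y(R8) = 0.4739 S between n0,n1
  Y(R9) = 0.0001024 S between n0,n2
  Y(R10) = 0.001689 S between n2,n0
  Y(R11) = 0.09434 S between n1,n0
  Y(R12) = 0.01779 S between n2,n1
  Y(R13) = 0.09174 S between n1,n2
  Y(R14) = 0.01263 S between n1,n0
  Y(R15) = 0.5435 S between n0,n2
  Y(R16) = 0.04065 S between n0,n2
  Isrc: injects 0.0065 A into n2 (from n0)
Assemble and solve the 2×2 MNA system:
  V(n1)=0.0009534  V(n2)=0.005314

R_eq = 0.8175 Ω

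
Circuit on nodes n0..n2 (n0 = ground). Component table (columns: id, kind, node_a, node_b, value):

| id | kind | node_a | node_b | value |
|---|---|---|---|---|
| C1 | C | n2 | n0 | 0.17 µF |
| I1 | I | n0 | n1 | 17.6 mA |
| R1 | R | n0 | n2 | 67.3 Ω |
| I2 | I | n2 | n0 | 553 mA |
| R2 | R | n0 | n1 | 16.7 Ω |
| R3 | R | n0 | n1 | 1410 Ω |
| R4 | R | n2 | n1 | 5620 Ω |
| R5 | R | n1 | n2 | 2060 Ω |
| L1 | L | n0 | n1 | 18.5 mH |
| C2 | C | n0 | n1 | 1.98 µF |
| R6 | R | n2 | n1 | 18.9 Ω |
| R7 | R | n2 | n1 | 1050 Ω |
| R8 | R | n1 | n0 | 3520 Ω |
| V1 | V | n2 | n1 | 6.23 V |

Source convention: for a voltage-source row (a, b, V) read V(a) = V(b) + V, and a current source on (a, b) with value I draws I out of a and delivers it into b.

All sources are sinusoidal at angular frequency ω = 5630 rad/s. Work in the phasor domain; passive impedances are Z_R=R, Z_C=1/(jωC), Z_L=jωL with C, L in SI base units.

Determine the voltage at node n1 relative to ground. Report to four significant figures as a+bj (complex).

Element admittances at ω=5630 rad/s:
  Y(C1) = 0.000+0.0009571j S between n2,n0
  I1: injects 0.0176 A into n1 (from n0)
  Y(R1) = 0.01486+0.000j S between n0,n2
  I2: injects 0.553 A into n0 (from n2)
  Y(R2) = 0.05988+0.000j S between n0,n1
  Y(R3) = 0.0007092+0.000j S between n0,n1
  Y(R4) = 0.0001779+0.000j S between n2,n1
  Y(R5) = 0.0004854+0.000j S between n1,n2
  Y(L1) = 0.000-0.009601j S between n0,n1
  Y(C2) = 0.000+0.01115j S between n0,n1
  Y(R6) = 0.05291+0.000j S between n2,n1
  Y(R7) = 0.0009524+0.000j S between n2,n1
  Y(R8) = 0.0002841+0.000j S between n1,n0
  V1: constraint V(n2)−V(n1) = 6.23
Assemble and solve the 3×3 MNA system:
  V(n1)=-8.286+0.1952j  V(n2)=-2.056+0.1952j
  i(V1)=-0.8620-0.0009324j

-8.286+0.1952j V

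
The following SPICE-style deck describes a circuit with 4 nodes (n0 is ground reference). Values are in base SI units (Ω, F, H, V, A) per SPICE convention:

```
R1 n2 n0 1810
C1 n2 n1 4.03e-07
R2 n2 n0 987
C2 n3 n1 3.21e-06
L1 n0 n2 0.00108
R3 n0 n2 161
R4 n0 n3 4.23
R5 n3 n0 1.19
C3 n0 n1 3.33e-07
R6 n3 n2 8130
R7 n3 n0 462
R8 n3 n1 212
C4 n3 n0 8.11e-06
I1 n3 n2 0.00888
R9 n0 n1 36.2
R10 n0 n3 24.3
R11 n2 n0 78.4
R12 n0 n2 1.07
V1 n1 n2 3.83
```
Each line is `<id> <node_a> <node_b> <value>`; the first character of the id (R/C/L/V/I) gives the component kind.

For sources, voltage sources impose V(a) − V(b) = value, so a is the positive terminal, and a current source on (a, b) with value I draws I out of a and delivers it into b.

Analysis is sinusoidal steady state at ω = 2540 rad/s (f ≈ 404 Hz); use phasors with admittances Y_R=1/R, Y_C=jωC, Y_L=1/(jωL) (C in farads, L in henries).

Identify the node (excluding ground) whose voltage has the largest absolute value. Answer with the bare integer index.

1

MNA unknowns: 3 node voltages V₁..V_3 plus 1 source current (V1)
R1: Y=0.0005525+0.000j on G[2,0]
C1: Y=0.000+0.001024j on G[2,1]
R2: Y=0.001013+0.000j on G[2,0]
C2: Y=0.000+0.008153j on G[3,1]
L1: Y=0.000-0.3645j on G[0,2]
R3: Y=0.006211+0.000j on G[0,2]
R4: Y=0.2364+0.000j on G[0,3]
R5: Y=0.8403+0.000j on G[3,0]
C3: Y=0.000+0.0008458j on G[0,1]
R6: Y=0.0001230+0.000j on G[3,2]
R7: Y=0.002165+0.000j on G[3,0]
R8: Y=0.004717+0.000j on G[3,1]
C4: Y=0.000+0.02060j on G[3,0]
I1: z[3]−=0.00888, z[2]+=0.00888
R9: Y=0.02762+0.000j on G[0,1]
R10: Y=0.04115+0.000j on G[0,3]
R11: Y=0.01276+0.000j on G[2,0]
R12: Y=0.9346+0.000j on G[0,2]
V1: row V1−V2=3.83, i_V1 at 1,2
solve → V1=3.738-0.06788j, V2=-0.09217-0.06788j, V3=0.008941+0.02657j
aux → i_V1=-0.1217-0.03516j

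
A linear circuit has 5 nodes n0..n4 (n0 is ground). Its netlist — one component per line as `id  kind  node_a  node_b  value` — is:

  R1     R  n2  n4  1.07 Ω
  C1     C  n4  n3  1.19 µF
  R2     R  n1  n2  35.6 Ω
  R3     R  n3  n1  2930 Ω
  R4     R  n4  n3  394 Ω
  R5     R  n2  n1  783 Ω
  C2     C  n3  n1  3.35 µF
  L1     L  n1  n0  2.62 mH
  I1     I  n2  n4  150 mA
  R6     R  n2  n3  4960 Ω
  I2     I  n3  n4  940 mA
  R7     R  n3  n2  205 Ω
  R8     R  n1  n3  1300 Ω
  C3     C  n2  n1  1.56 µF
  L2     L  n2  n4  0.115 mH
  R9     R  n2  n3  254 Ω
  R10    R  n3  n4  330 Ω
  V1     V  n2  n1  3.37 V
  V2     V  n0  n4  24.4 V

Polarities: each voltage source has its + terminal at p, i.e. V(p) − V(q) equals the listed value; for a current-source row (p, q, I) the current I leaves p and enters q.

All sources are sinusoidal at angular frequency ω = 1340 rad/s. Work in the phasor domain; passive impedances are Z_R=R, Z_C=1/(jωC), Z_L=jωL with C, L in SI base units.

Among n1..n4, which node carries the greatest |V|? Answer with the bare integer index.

3

Element admittances at ω=1340 rad/s:
  Y(R1) = 0.9346+0.000j S between n2,n4
  Y(C1) = 0.000+0.001595j S between n4,n3
  Y(R2) = 0.02809+0.000j S between n1,n2
  Y(R3) = 0.0003413+0.000j S between n3,n1
  Y(R4) = 0.002538+0.000j S between n4,n3
  Y(R5) = 0.001277+0.000j S between n2,n1
  Y(C2) = 0.000+0.004489j S between n3,n1
  Y(L1) = 0.000-0.2848j S between n1,n0
  I1: injects 0.15 A into n4 (from n2)
  Y(R6) = 0.0002016+0.000j S between n2,n3
  I2: injects 0.94 A into n4 (from n3)
  Y(R7) = 0.004878+0.000j S between n3,n2
  Y(R8) = 0.0007692+0.000j S between n1,n3
  Y(C3) = 0.000+0.002090j S between n2,n1
  Y(L2) = 0.000-6.489j S between n2,n4
  Y(R9) = 0.003937+0.000j S between n2,n3
  Y(R10) = 0.003030+0.000j S between n3,n4
  V1: constraint V(n2)−V(n1) = 3.37
  V2: constraint V(n0)−V(n4) = 24.4
Assemble and solve the 6×6 MNA system:
  V(n1)=-26.64-0.2702j  V(n2)=-23.27-0.2702j  V(n3)=-76.25+19.28j  V(n4)=-24.40+0.000j
  i(V1)=-0.03307+7.781j  i(V2)=-0.07696+7.587j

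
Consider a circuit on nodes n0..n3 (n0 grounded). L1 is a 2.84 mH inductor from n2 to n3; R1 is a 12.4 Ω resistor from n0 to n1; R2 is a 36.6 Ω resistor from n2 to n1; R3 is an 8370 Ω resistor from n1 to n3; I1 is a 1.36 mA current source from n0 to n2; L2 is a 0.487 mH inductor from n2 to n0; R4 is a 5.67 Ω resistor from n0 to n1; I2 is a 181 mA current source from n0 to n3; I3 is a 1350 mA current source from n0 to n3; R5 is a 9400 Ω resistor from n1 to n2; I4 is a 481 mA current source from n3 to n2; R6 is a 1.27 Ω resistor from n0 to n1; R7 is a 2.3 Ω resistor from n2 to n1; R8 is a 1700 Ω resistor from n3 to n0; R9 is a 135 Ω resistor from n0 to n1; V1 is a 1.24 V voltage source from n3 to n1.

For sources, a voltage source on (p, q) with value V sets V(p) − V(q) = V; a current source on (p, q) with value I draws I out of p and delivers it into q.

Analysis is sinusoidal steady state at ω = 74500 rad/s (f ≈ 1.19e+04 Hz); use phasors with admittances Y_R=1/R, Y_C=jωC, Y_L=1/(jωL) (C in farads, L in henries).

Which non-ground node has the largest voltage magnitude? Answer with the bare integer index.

3

MNA unknowns: 3 node voltages V₁..V_3 plus 1 source current (V1)
L1: Y=0.000-0.004726j on G[2,3]
R1: Y=0.08065+0.000j on G[0,1]
R2: Y=0.02732+0.000j on G[2,1]
R3: Y=0.0001195+0.000j on G[1,3]
I1: z[0]−=0.00136, z[2]+=0.00136
L2: Y=0.000-0.02756j on G[2,0]
R4: Y=0.1764+0.000j on G[0,1]
I2: z[0]−=0.181, z[3]+=0.181
I3: z[0]−=1.35, z[3]+=1.35
R5: Y=0.0001064+0.000j on G[1,2]
I4: z[3]−=0.481, z[2]+=0.481
R6: Y=0.7874+0.000j on G[0,1]
R7: Y=0.4348+0.000j on G[2,1]
R8: Y=0.0005882+0.000j on G[3,0]
R9: Y=0.007407+0.000j on G[0,1]
V1: row V3−V1=1.24, i_V1 at 3,1
solve → V1=1.450+0.06493j, V2=2.479+0.2106j, V3=2.690+0.06493j
aux → i_V1=1.049+0.0009565j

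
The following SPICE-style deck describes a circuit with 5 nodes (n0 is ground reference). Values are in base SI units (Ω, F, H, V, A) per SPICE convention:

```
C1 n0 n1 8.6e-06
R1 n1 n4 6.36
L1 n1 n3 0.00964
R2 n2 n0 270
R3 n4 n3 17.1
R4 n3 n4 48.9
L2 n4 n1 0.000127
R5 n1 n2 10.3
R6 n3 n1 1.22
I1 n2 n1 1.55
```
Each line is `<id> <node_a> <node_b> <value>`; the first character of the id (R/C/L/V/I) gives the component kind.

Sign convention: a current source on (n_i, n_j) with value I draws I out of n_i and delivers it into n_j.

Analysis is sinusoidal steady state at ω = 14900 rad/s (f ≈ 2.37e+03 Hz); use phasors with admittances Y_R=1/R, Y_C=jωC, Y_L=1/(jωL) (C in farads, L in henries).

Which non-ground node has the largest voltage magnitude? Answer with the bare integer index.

Element admittances at ω=14900 rad/s:
  Y(C1) = 0.000+0.1281j S between n0,n1
  Y(R1) = 0.1572+0.000j S between n1,n4
  Y(L1) = 0.000-0.006962j S between n1,n3
  Y(R2) = 0.003704+0.000j S between n2,n0
  Y(R3) = 0.05848+0.000j S between n4,n3
  Y(R4) = 0.02045+0.000j S between n3,n4
  Y(L2) = 0.000-0.5285j S between n4,n1
  Y(R5) = 0.09709+0.000j S between n1,n2
  Y(R6) = 0.8197+0.000j S between n3,n1
  I1: injects 1.55 A into n1 (from n2)
Assemble and solve the 4×4 MNA system:
  V(n1)=0.01237-0.4441j  V(n2)=-15.37-0.4278j  V(n3)=0.01237-0.4441j  V(n4)=0.01237-0.4441j

2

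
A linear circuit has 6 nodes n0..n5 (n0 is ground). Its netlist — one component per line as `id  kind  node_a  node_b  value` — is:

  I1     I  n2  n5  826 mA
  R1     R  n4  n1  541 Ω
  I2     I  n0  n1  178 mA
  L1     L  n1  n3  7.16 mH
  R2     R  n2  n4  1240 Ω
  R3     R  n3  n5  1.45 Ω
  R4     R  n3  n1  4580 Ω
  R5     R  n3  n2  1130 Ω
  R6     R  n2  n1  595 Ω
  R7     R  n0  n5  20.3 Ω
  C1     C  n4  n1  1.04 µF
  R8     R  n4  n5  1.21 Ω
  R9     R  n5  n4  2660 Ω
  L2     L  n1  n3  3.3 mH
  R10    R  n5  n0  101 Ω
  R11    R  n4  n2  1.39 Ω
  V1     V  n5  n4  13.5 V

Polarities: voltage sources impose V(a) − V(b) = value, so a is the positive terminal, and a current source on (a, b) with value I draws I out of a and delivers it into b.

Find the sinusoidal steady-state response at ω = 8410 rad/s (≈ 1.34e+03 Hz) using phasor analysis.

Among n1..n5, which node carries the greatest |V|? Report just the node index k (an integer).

2

Apply KCL at each of the 5 non-ground nodes and solve the resulting linear system.
Node n1: branches {R1, I2, L1, R4, R6, C1, L2} → V_1 = 6.122+2.396j
Node n2: branches {I1, R2, R5, R6, R11} → V_2 = -11.58+0.005299j
Node n3: branches {L1, R3, R4, R5, L2} → V_3 = 3.191-0.2227j
Node n4: branches {R1, R2, C1, R8, R9, R11, V1} → V_4 = -10.49+0.000j
Node n5: branches {I1, R3, R7, R8, R9, R10, V1} → V_5 = 3.009+0.000j
Source currents: i(V1)=-10.39-0.1536j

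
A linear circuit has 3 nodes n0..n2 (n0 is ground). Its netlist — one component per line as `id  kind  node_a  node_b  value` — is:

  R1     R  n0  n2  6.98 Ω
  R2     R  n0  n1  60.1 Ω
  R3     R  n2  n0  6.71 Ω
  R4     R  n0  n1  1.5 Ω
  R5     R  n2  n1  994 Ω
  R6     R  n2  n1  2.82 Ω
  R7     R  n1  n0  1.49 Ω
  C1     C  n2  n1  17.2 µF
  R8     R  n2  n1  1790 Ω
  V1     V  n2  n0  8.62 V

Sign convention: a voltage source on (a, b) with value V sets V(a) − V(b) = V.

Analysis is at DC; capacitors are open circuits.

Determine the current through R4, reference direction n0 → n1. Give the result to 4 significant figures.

MNA unknowns: 2 node voltages V₁..V_2 plus 1 source current (V1)
R1: Y=0.1433 on G[0,2]
R2: Y=0.01664 on G[0,1]
R3: Y=0.1490 on G[2,0]
R4: Y=0.6667 on G[0,1]
R5: Y=0.001006 on G[2,1]
R6: Y=0.3546 on G[2,1]
R7: Y=0.6711 on G[1,0]
C1: Y=0.000 on G[2,1]
R8: Y=0.0005587 on G[2,1]
V1: row V2−V0=8.62, i_V1 at 2,0
solve → V1=1.795, V2=8.620
aux → i_V1=-4.951

-1.197 A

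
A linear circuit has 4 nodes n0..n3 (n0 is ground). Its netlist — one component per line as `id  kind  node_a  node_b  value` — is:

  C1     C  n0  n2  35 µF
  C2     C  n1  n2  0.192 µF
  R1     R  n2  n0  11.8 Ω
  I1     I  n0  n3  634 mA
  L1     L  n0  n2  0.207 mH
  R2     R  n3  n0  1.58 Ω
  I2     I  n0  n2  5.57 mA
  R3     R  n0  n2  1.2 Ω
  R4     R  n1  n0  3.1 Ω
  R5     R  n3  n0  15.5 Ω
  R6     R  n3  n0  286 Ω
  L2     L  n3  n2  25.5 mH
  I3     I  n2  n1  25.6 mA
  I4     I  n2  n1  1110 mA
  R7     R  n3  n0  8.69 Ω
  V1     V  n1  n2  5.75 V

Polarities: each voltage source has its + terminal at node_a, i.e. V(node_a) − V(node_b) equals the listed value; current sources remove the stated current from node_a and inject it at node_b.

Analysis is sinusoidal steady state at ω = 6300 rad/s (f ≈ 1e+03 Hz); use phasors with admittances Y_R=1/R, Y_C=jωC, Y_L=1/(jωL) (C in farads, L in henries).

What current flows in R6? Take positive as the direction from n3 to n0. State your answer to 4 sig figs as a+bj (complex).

Apply KCL at each of the 3 non-ground nodes and solve the resulting linear system.
Node n1: branches {C2, R4, I3, I4, V1} → V_1 = 4.508-0.5572j
Node n2: branches {C1, C2, R1, L1, I2, R3, L2, I3, I4, V1} → V_2 = -1.242-0.5572j
Node n3: branches {I1, R2, R5, R6, L2, R7} → V_3 = 0.7726+0.01537j
Source currents: i(V1)=-0.3185+0.1728j

0.002701+5.374e-05j A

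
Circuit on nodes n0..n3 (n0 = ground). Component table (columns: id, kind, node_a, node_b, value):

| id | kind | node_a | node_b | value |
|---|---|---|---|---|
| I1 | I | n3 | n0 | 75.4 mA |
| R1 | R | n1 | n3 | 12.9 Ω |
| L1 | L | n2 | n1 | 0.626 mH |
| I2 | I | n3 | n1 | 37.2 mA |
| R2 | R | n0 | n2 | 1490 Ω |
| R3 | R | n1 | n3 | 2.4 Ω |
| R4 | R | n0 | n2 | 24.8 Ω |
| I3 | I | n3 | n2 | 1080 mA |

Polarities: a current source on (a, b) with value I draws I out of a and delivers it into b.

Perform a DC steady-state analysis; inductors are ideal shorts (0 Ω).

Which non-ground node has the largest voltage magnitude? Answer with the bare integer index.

Element admittances at DC:
  I1: injects 0.0754 A into n0 (from n3)
  Y(R1) = 0.07752 S between n1,n3
  L1: short n2↔n1 (DC inductor)
  I2: injects 0.0372 A into n1 (from n3)
  Y(R2) = 0.0006711 S between n0,n2
  Y(R3) = 0.4167 S between n1,n3
  Y(R4) = 0.04032 S between n0,n2
  I3: injects 1.08 A into n2 (from n3)
Assemble and solve the 4×4 MNA system:
  V(n1)=-1.839  V(n2)=-1.839  V(n3)=-4.253
  i(L1)=1.155

3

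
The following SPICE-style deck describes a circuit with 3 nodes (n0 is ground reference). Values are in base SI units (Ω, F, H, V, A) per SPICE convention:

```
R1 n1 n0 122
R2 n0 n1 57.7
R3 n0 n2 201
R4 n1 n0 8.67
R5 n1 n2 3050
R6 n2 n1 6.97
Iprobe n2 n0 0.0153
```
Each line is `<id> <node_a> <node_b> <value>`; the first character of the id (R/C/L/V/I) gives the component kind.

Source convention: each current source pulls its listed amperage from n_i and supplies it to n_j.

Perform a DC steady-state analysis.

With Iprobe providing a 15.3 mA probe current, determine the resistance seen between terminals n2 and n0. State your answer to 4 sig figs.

R_eq = 13.13 Ω

Apply KCL at each of the 2 non-ground nodes and solve the resulting linear system.
Node n1: branches {R1, R2, R4, R5, R6} → V_1 = -0.1015
Node n2: branches {R3, R5, R6, Iprobe} → V_2 = -0.2010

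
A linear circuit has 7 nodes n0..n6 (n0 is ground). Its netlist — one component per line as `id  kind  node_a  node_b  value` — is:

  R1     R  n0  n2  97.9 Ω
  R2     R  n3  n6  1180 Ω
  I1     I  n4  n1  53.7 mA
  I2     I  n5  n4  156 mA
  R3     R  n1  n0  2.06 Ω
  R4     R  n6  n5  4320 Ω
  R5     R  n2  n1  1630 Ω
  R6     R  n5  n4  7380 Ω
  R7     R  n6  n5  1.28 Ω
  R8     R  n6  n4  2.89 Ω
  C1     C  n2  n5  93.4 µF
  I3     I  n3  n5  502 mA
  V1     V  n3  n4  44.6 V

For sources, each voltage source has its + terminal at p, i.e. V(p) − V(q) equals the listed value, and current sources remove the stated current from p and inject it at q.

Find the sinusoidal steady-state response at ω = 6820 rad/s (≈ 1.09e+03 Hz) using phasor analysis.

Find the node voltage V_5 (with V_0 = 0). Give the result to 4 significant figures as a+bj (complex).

-4.953+0.08430j V

Apply KCL at each of the 6 non-ground nodes and solve the resulting linear system.
Node n1: branches {I1, R3, R5} → V_1 = 0.1042+0.000j
Node n2: branches {R1, R5, C1} → V_2 = -4.953+0.000j
Node n3: branches {R2, I3, V1} → V_3 = 37.87+0.08430j
Node n4: branches {I1, I2, R6, R8, V1} → V_4 = -6.725+0.08430j
Node n5: branches {I2, R4, R6, R7, C1, I3} → V_5 = -4.953+0.08430j
Node n6: branches {R2, R4, R7, R8} → V_6 = -5.465+0.08430j
Source currents: i(V1)=-0.5387+0.000j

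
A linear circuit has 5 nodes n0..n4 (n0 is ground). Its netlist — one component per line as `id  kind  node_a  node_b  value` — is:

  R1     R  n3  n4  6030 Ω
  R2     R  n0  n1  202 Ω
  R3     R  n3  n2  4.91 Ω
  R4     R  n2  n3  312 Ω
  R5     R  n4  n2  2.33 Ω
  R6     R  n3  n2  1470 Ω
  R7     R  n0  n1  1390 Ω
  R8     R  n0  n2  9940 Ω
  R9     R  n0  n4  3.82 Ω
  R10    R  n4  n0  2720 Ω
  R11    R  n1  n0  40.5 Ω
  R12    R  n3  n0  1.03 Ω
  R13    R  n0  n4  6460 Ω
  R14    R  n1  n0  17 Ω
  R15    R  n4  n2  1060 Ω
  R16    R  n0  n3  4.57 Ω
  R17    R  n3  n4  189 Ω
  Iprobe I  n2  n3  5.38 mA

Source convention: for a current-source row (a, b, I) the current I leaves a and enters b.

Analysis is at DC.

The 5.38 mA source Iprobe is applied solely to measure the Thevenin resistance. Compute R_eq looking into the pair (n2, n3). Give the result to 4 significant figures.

R_eq = 2.830 Ω

Apply KCL at each of the 4 non-ground nodes and solve the resulting linear system.
Node n1: branches {R2, R7, R11, R14} → V_1 = 0.000
Node n2: branches {R3, R4, R5, R6, R8, R15, Iprobe} → V_2 = -0.01341
Node n3: branches {R1, R3, R4, R6, R12, R16, R17, Iprobe} → V_3 = 0.001820
Node n4: branches {R1, R5, R9, R10, R13, R15, R17} → V_4 = -0.008248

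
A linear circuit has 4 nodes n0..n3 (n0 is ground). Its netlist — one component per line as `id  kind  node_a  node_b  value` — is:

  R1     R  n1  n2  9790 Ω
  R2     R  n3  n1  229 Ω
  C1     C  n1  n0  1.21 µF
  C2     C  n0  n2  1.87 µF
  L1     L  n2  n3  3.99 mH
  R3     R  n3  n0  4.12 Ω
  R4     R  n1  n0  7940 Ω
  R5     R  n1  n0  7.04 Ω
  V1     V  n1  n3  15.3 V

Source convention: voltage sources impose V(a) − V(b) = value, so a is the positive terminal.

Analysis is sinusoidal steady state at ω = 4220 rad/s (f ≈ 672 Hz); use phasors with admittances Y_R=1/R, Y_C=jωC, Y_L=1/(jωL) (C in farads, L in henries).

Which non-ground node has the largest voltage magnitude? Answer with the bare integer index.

1

MNA unknowns: 3 node voltages V₁..V_3 plus 1 source current (V1)
R1: Y=0.0001021+0.000j on G[1,2]
R2: Y=0.004367+0.000j on G[3,1]
C1: Y=0.000+0.005106j on G[1,0]
C2: Y=0.000+0.007891j on G[0,2]
L1: Y=0.000-0.05939j on G[2,3]
R3: Y=0.2427+0.000j on G[3,0]
R4: Y=0.0001259+0.000j on G[1,0]
R5: Y=0.1420+0.000j on G[1,0]
V1: row V1−V3=15.3, i_V1 at 1,3
solve → V1=9.649+0.005594j, V2=-6.516+0.03851j, V3=-5.651+0.005594j
aux → i_V1=-1.440-0.05006j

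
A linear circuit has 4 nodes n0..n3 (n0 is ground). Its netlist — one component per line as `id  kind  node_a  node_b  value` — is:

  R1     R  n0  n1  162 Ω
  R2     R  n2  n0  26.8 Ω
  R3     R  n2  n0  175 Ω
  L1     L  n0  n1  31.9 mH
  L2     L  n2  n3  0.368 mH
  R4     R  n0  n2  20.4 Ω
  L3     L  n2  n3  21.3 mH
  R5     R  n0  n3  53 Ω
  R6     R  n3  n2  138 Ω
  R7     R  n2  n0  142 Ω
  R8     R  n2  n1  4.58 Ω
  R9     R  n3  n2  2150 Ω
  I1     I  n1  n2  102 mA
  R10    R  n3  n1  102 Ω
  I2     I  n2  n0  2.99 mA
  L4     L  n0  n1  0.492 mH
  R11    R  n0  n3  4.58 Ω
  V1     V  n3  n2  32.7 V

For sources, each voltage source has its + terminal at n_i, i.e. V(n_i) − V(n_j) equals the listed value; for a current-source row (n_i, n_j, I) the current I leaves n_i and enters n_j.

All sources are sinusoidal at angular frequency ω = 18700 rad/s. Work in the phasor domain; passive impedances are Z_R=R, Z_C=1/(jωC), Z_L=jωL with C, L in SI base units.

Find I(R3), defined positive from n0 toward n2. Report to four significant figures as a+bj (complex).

MNA unknowns: 3 node voltages V₁..V_3 plus 1 source current (V1)
R1: Y=0.006173+0.000j on G[0,1]
R2: Y=0.03731+0.000j on G[2,0]
R3: Y=0.005714+0.000j on G[2,0]
L1: Y=0.000-0.001676j on G[0,1]
L2: Y=0.000-0.1453j on G[2,3]
R4: Y=0.04902+0.000j on G[0,2]
L3: Y=0.000-0.002511j on G[2,3]
R5: Y=0.01887+0.000j on G[0,3]
R6: Y=0.007246+0.000j on G[3,2]
R7: Y=0.007042+0.000j on G[2,0]
R8: Y=0.2183+0.000j on G[2,1]
R9: Y=0.0004651+0.000j on G[3,2]
I1: z[1]−=0.102, z[2]+=0.102
R10: Y=0.009804+0.000j on G[3,1]
I2: z[2]−=0.00299, z[0]+=0.00299
L4: Y=0.000-0.1087j on G[0,1]
R11: Y=0.2183+0.000j on G[0,3]
V1: row V3−V2=32.7, i_V1 at 3,2
solve → V1=-13.20-10.25j, V2=-19.47-4.142j, V3=13.23-4.142j
aux → i_V1=-3.650+5.757j

0.1112+0.02367j A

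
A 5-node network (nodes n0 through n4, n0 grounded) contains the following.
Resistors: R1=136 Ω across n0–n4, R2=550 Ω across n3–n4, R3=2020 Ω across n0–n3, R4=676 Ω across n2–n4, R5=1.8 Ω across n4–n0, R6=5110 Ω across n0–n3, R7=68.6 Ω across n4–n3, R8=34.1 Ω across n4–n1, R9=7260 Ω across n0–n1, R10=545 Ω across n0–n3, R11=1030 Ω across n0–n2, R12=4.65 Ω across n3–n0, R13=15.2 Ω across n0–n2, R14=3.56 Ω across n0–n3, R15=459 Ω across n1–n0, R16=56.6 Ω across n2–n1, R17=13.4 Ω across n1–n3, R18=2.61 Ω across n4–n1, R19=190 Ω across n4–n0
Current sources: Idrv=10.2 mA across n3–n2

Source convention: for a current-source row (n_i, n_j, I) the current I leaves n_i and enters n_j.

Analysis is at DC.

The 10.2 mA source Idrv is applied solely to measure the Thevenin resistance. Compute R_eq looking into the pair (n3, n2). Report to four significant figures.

Apply KCL at each of the 4 non-ground nodes and solve the resulting linear system.
Node n1: branches {R8, R9, R15, R16, R17, R18} → V_1 = 0.002368
Node n2: branches {R4, R11, R13, R16, Idrv} → V_2 = 0.1192
Node n3: branches {R2, R3, R6, R7, R10, R12, R14, R17, Idrv} → V_3 = -0.01698
Node n4: branches {R1, R2, R4, R5, R7, R8, R18, R19} → V_4 = 0.0008762

R_eq = 13.35 Ω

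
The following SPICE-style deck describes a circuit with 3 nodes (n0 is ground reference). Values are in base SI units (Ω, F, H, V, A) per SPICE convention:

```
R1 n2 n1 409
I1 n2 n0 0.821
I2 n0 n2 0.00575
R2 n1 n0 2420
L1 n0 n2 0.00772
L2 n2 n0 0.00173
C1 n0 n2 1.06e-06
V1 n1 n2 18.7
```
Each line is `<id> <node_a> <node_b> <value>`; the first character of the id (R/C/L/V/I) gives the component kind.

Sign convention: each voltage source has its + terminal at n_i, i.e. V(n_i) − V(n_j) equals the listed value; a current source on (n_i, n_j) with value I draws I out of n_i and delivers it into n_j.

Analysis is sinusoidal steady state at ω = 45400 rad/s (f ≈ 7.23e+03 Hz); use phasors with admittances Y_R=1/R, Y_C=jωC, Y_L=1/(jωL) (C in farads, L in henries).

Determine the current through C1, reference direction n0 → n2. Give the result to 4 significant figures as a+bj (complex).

1.217+0.01545j A

Element admittances at ω=45400 rad/s:
  Y(R1) = 0.002445+0.000j S between n2,n1
  I1: injects 0.821 A into n0 (from n2)
  I2: injects 0.00575 A into n2 (from n0)
  Y(R2) = 0.0004132+0.000j S between n1,n0
  Y(L1) = 0.000-0.002853j S between n0,n2
  Y(L2) = 0.000-0.01273j S between n2,n0
  Y(C1) = 0.000+0.04812j S between n0,n2
  V1: constraint V(n1)−V(n2) = 18.7
Assemble and solve the 3×3 MNA system:
  V(n1)=18.38+25.29j  V(n2)=-0.3211+25.29j
  i(V1)=-0.05332-0.01045j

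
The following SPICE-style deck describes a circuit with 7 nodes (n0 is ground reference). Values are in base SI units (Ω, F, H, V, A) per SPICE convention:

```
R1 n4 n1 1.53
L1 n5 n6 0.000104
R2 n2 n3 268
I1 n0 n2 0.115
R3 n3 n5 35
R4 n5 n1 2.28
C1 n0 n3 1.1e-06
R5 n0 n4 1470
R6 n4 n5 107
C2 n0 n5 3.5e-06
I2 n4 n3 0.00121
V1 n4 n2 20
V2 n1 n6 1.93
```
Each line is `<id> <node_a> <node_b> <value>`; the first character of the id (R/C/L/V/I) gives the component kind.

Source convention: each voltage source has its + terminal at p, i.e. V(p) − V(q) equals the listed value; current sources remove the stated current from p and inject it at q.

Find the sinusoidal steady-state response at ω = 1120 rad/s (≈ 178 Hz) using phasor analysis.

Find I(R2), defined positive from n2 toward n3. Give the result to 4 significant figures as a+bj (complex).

-0.05599-9.303e-05j A

Apply KCL at each of the 6 non-ground nodes and solve the resulting linear system.
Node n1: branches {R1, R4, V2} → V_1 = 5.460-21.64j
Node n2: branches {R2, I1, V1} → V_2 = -14.32-21.62j
Node n3: branches {R2, R3, C1, I2} → V_3 = 0.6876-21.60j
Node n4: branches {R1, R5, R6, I2, V1} → V_4 = 5.683-21.62j
Node n5: branches {L1, R3, R4, R6, C2} → V_5 = 3.536-21.56j
Node n6: branches {L1, V2} → V_6 = 3.530-21.64j
Source currents: i(V1)=-0.1710-9.303e-05j, i(V2)=-0.6980+0.05100j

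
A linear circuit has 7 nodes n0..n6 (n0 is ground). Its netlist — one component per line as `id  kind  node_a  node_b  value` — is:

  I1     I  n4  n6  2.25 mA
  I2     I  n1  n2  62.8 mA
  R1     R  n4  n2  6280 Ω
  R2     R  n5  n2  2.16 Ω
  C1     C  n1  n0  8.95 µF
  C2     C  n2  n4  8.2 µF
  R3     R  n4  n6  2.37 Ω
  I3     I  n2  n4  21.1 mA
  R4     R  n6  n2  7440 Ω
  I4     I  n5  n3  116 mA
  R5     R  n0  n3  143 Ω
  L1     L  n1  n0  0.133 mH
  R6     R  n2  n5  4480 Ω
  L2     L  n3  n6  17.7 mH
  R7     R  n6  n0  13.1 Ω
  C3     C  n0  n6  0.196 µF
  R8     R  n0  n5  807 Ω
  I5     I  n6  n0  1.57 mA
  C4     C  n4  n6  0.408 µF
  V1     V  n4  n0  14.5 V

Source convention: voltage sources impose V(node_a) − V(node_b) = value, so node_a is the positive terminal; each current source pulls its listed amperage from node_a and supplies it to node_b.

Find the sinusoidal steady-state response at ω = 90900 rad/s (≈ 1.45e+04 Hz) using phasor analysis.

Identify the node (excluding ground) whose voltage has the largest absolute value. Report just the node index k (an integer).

MNA unknowns: 6 node voltages V₁..V_6 plus 1 source current (V1)
I1: z[4]−=0.00225, z[6]+=0.00225
I2: z[1]−=0.0628, z[2]+=0.0628
R1: Y=0.0001592+0.000j on G[4,2]
R2: Y=0.4630+0.000j on G[5,2]
C1: Y=0.000+0.8136j on G[1,0]
C2: Y=0.000+0.7454j on G[2,4]
R3: Y=0.4219+0.000j on G[4,6]
I3: z[2]−=0.0211, z[4]+=0.0211
R4: Y=0.0001344+0.000j on G[6,2]
I4: z[5]−=0.116, z[3]+=0.116
R5: Y=0.006993+0.000j on G[0,3]
L1: Y=0.000-0.08272j on G[1,0]
R6: Y=0.0002232+0.000j on G[2,5]
L2: Y=0.000-0.0006215j on G[3,6]
R7: Y=0.07634+0.000j on G[6,0]
C3: Y=0.000+0.01782j on G[0,6]
R8: Y=0.001239+0.000j on G[0,5]
I5: z[6]−=0.00157, z[0]+=0.00157
C4: Y=0.000+0.03709j on G[4,6]
V1: row V4−V0=14.5, i_V1 at 4,0
solve → V1=0.000+0.08593j, V2=14.50+0.1237j, V3=16.53+0.3803j, V4=14.50+0.000j, V5=14.21+0.1234j, V6=12.25-0.2759j
aux → i_V1=-1.012-0.2000j

3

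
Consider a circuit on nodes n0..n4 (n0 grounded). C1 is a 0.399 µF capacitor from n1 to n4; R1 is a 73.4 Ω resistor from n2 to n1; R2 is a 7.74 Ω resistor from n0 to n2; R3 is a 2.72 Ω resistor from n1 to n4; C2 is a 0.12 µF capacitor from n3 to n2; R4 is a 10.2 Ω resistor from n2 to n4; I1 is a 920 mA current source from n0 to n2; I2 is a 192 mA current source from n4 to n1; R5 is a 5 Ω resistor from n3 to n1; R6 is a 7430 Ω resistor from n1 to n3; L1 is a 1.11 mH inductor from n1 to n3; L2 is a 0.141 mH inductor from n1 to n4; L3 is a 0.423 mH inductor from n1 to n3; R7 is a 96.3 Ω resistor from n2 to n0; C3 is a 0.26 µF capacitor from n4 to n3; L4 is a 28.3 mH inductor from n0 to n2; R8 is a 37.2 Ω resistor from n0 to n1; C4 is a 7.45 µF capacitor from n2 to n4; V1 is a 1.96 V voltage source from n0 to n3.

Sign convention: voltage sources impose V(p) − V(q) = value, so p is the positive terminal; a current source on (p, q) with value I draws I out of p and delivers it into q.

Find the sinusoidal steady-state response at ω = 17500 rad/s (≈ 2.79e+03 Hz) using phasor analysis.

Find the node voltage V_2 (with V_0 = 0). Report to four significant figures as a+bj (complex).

Apply KCL at each of the 4 non-ground nodes and solve the resulting linear system.
Node n1: branches {C1, R1, R3, I2, R5, R6, L1, L2, L3, R8} → V_1 = -0.3375+1.494j
Node n2: branches {R1, R2, C2, R4, I1, R7, L4, C4} → V_2 = 2.400-0.3569j
Node n3: branches {C2, R5, R6, L1, L3, C3, V1} → V_3 = -1.960+0.000j
Node n4: branches {C1, R3, R4, I2, L2, C3, C4} → V_4 = 0.03578+2.066j
Source currents: i(V1)=-0.5948-0.01450j

2.400-0.3569j V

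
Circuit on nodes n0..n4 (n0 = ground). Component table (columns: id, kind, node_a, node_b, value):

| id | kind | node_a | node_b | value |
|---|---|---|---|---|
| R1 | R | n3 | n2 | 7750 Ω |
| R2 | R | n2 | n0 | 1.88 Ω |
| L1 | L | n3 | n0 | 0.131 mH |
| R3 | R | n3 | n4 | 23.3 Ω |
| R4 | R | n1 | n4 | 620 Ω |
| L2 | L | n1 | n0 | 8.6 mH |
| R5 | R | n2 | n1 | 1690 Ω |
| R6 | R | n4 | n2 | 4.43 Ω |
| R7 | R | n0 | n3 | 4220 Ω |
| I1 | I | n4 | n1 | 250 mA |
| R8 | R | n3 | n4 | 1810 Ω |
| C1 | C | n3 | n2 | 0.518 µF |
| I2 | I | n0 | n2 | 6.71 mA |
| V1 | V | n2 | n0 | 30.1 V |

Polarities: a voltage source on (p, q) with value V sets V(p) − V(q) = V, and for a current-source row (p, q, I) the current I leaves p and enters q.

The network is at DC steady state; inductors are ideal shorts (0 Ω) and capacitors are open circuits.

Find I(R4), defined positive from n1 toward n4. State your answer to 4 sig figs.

-0.03898 A

MNA unknowns: 4 node voltages V₁..V_4 plus 3 source currents (L1, L2, V1)
R1: Y=0.0001290 on G[3,2]
R2: Y=0.5319 on G[2,0]
L1: row V3−V0=0, i_L1 at 3,0
R3: Y=0.04292 on G[3,4]
R4: Y=0.001613 on G[1,4]
L2: row V1−V0=0, i_L2 at 1,0
R5: Y=0.0005917 on G[2,1]
R6: Y=0.2257 on G[4,2]
R7: Y=0.0002370 on G[0,3]
I1: z[4]−=0.25, z[1]+=0.25
R8: Y=0.0005525 on G[3,4]
C1: Y=0.000 on G[3,2]
I2: z[0]−=0.00671, z[2]+=0.00671
V1: row V2−V0=30.1, i_V1 at 2,0
solve → V1=0.000, V2=30.10, V3=0.000, V4=24.17
aux → i_L1=1.054, i_L2=0.3068, i_V1=-17.37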